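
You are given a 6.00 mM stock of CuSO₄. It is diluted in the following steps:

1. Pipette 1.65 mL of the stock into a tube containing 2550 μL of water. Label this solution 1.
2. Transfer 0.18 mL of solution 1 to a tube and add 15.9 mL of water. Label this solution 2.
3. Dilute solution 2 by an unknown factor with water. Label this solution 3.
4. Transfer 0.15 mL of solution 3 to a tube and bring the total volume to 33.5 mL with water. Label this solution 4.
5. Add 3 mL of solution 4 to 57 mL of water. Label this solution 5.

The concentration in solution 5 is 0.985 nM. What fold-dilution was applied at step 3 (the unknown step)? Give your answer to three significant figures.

6.00-fold

Step 1: 1.65 mL + 2550 μL = 4.2 mL total → factor 4.2/1.65 = 2.5455
Step 2: 0.18 mL + 15.9 mL = 16.08 mL total → factor 16.08/0.18 = 89.333
Step 3: unknown factor x
Step 4: 0.15 mL brought to 33.5 mL → factor 33.5/0.15 = 223.33
Step 5: 3 mL + 57 mL = 60 mL total → factor 60/3 = 20
Product of known-step factors = 1.0157 × 10^6
Overall factor = 6.00 mM / (0.985 nM) = 6.0914 × 10^6
x = 6.0914 × 10^6 / 1.0157 × 10^6 = 6.00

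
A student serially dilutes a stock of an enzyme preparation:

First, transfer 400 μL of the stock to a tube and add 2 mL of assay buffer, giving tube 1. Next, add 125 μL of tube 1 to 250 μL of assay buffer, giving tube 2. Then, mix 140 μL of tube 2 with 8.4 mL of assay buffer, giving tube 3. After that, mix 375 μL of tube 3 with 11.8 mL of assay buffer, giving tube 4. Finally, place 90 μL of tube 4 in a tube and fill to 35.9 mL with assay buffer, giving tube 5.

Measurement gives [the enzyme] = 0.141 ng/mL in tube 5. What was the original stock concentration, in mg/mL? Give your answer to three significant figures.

2.00 mg/mL

Step 1: 400 μL + 2 mL = 2400 μL total → factor 2400/400 = 6
Step 2: 125 μL + 250 μL = 375 μL total → factor 375/125 = 3
Step 3: 140 μL + 8.4 mL = 8540 μL total → factor 8540/140 = 61
Step 4: 375 μL + 11.8 mL = 12175 μL total → factor 12175/375 = 32.467
Step 5: 90 μL brought to 35.9 mL → factor 35900/90 = 398.89
Overall dilution factor = 6 × 3 × 61 × 32.467 × 398.89 = 1.422 × 10^7
Stock = 0.141 ng/mL × 1.422 × 10^7 = 2.005 × 10^6 ng/mL = 2.00 mg/mL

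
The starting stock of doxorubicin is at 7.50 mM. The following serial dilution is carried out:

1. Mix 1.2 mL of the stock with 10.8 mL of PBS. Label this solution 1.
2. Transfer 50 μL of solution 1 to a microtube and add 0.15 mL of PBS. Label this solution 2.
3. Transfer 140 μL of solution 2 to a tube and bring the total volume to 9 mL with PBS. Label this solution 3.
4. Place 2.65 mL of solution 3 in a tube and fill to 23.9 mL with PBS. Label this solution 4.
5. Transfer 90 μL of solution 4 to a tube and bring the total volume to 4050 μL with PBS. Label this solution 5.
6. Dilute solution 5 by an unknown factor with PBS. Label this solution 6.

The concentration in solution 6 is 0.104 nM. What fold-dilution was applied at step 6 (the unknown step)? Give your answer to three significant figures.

Step 1: 1.2 mL + 10.8 mL = 12 mL total → factor 12/1.2 = 10
Step 2: 50 μL + 0.15 mL = 200 μL total → factor 200/50 = 4
Step 3: 140 μL brought to 9 mL → factor 9000/140 = 64.286
Step 4: 2.65 mL brought to 23.9 mL → factor 23.9/2.65 = 9.0189
Step 5: 90 μL brought to 4050 μL → factor 4050/90 = 45
Step 6: unknown factor x
Product of known-step factors = 1.0436 × 10^6
Overall factor = 7.50 mM / (0.104 nM) = 7.2115 × 10^7
x = 7.2115 × 10^7 / 1.0436 × 10^6 = 69.1

69.1-fold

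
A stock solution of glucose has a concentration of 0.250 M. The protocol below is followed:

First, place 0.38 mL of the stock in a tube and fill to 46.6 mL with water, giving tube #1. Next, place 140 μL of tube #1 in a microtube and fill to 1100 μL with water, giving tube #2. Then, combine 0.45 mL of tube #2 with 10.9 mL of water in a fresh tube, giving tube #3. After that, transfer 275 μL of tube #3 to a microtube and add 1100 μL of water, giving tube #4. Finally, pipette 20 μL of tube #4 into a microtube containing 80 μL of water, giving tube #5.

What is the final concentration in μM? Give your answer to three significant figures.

0.411 μM

Step 1: 0.38 mL brought to 46.6 mL → factor 46.6/0.38 = 122.63
Step 2: 140 μL brought to 1100 μL → factor 1100/140 = 7.8571
Step 3: 0.45 mL + 10.9 mL = 11.35 mL total → factor 11.35/0.45 = 25.222
Step 4: 275 μL + 1100 μL = 1375 μL total → factor 1375/275 = 5
Step 5: 20 μL + 80 μL = 100 μL total → factor 100/20 = 5
Overall dilution factor = 122.63 × 7.8571 × 25.222 × 5 × 5 = 6.0756 × 10^5
Final = 0.250 M / 6.0756 × 10^5 = 4.115 × 10^-7 M = 0.411 μM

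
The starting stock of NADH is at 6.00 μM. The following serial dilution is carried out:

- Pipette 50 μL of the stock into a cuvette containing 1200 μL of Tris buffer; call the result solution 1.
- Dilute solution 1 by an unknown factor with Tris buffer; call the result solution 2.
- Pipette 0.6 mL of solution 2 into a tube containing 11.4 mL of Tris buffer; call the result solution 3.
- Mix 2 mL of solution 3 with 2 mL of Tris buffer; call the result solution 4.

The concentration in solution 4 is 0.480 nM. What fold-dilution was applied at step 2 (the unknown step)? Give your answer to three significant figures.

Step 1: 50 μL + 1200 μL = 1250 μL total → factor 1250/50 = 25
Step 2: unknown factor x
Step 3: 0.6 mL + 11.4 mL = 12 mL total → factor 12/0.6 = 20
Step 4: 2 mL + 2 mL = 4 mL total → factor 4/2 = 2
Product of known-step factors = 1000
Overall factor = 6.00 μM / (0.480 nM) = 12500
x = 12500 / 1000 = 12.5

12.5-fold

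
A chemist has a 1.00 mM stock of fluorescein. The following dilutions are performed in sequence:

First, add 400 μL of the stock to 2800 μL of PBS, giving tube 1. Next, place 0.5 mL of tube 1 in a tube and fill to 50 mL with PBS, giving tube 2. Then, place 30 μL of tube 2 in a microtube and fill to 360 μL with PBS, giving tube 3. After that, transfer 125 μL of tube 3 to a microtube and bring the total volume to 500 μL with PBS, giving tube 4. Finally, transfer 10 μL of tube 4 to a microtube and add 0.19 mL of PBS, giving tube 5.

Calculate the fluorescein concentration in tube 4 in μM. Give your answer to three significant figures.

0.0260 μM

Step 1: 400 μL + 2800 μL = 3200 μL total → factor 3200/400 = 8
Step 2: 0.5 mL brought to 50 mL → factor 50/0.5 = 100
Step 3: 30 μL brought to 360 μL → factor 360/30 = 12
Step 4: 125 μL brought to 500 μL → factor 500/125 = 4
Dilution factor through tube 4 = 8 × 100 × 12 × 4 = 38400
[tube 4] = 1.00 mM / 38400 = 2.604 × 10^-5 mM = 0.0260 μM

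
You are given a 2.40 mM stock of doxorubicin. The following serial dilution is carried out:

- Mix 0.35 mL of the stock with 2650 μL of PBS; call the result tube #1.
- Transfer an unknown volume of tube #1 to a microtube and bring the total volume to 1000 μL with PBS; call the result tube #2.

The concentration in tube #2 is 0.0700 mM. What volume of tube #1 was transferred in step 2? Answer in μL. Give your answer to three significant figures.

250 μL

Step 1: 0.35 mL + 2650 μL = 3 mL total → factor 3/0.35 = 8.5714
Step 2: v brought to 1000 μL → factor = 1000 μL/v
Product of known-step factors = 8.5714
Overall factor = 2.40 mM / (0.0700 mM) = 34.286
Step-2 factor = 34.286 / 8.5714 = 4
v = 1000 μL / 4 = 250 μL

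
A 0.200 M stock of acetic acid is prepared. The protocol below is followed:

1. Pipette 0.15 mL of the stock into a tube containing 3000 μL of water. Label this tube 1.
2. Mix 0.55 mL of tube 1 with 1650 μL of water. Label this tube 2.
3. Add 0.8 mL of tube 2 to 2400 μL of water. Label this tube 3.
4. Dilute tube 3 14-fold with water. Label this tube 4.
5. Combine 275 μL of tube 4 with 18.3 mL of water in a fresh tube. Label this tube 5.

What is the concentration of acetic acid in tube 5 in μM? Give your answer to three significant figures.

0.629 μM

Step 1: 0.15 mL + 3000 μL = 3.15 mL total → factor 3.15/0.15 = 21
Step 2: 0.55 mL + 1650 μL = 2.2 mL total → factor 2.2/0.55 = 4
Step 3: 0.8 mL + 2400 μL = 3.2 mL total → factor 3.2/0.8 = 4
Step 4: 14-fold → factor 14
Step 5: 275 μL + 18.3 mL = 18575 μL total → factor 18575/275 = 67.545
Overall dilution factor = 21 × 4 × 4 × 14 × 67.545 = 3.1773 × 10^5
Final = 0.200 M / 3.1773 × 10^5 = 6.295 × 10^-7 M = 0.629 μM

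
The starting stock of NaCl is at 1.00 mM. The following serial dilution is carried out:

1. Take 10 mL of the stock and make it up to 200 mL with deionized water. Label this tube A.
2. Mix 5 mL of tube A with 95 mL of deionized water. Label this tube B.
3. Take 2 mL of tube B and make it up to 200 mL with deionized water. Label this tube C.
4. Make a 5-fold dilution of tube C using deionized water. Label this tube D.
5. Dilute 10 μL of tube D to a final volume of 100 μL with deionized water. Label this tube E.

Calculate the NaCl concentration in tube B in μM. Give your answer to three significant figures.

2.50 μM

Step 1: 10 mL brought to 200 mL → factor 200/10 = 20
Step 2: 5 mL + 95 mL = 100 mL total → factor 100/5 = 20
Dilution factor through tube B = 20 × 20 = 400
[tube B] = 1.00 mM / 400 = 0.002500 mM = 2.50 μM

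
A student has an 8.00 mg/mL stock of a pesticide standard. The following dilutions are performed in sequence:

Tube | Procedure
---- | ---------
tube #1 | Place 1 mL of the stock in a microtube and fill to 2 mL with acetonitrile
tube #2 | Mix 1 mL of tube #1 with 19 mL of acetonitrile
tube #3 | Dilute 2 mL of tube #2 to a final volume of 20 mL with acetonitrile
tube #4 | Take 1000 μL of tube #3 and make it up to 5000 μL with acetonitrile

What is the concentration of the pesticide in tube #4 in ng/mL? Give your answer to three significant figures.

4.00 × 10^3 ng/mL

Step 1: 1 mL brought to 2 mL → factor 2/1 = 2
Step 2: 1 mL + 19 mL = 20 mL total → factor 20/1 = 20
Step 3: 2 mL brought to 20 mL → factor 20/2 = 10
Step 4: 1000 μL brought to 5000 μL → factor 5000/1000 = 5
Overall dilution factor = 2 × 20 × 10 × 5 = 2000
Final = 8.00 mg/mL / 2000 = 0.004000 mg/mL = 4.00 × 10^3 ng/mL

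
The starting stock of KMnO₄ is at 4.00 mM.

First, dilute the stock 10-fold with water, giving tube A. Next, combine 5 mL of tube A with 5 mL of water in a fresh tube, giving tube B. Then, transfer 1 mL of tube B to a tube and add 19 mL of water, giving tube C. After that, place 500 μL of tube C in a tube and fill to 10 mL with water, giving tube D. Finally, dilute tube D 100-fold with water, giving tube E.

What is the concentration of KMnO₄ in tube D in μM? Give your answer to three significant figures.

0.500 μM

Step 1: 10-fold → factor 10
Step 2: 5 mL + 5 mL = 10 mL total → factor 10/5 = 2
Step 3: 1 mL + 19 mL = 20 mL total → factor 20/1 = 20
Step 4: 500 μL brought to 10 mL → factor 10000/500 = 20
Dilution factor through tube D = 10 × 2 × 20 × 20 = 8000
[tube D] = 4.00 mM / 8000 = 0.0005000 mM = 0.500 μM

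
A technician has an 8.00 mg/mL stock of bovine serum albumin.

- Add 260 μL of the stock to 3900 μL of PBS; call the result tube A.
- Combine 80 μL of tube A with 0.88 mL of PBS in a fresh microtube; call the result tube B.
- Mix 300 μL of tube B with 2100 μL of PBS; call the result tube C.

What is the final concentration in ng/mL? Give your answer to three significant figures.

Step 1: 260 μL + 3900 μL = 4160 μL total → factor 4160/260 = 16
Step 2: 80 μL + 0.88 mL = 960 μL total → factor 960/80 = 12
Step 3: 300 μL + 2100 μL = 2400 μL total → factor 2400/300 = 8
Overall dilution factor = 16 × 12 × 8 = 1536
Final = 8.00 mg/mL / 1536 = 0.005208 mg/mL = 5.21 × 10^3 ng/mL

5.21 × 10^3 ng/mL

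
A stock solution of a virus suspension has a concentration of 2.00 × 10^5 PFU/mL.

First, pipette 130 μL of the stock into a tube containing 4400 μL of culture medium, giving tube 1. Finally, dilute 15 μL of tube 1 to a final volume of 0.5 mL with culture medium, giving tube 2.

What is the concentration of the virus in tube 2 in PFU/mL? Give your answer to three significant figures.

Step 1: 130 μL + 4400 μL = 4530 μL total → factor 4530/130 = 34.846
Step 2: 15 μL brought to 0.5 mL → factor 500/15 = 33.333
Overall dilution factor = 34.846 × 33.333 = 1161.5
Final = 2.00 × 10^5 PFU/mL / 1161.5 = 172 PFU/mL

172 PFU/mL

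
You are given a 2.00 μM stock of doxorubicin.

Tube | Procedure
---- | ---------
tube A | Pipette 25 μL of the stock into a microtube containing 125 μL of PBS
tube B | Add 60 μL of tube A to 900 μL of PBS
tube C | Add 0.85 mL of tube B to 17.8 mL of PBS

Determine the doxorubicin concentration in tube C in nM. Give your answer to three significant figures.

Step 1: 25 μL + 125 μL = 150 μL total → factor 150/25 = 6
Step 2: 60 μL + 900 μL = 960 μL total → factor 960/60 = 16
Step 3: 0.85 mL + 17.8 mL = 18.65 mL total → factor 18.65/0.85 = 21.941
Overall dilution factor = 6 × 16 × 21.941 = 2106.4
Final = 2.00 μM / 2106.4 = 0.0009495 μM = 0.950 nM

0.950 nM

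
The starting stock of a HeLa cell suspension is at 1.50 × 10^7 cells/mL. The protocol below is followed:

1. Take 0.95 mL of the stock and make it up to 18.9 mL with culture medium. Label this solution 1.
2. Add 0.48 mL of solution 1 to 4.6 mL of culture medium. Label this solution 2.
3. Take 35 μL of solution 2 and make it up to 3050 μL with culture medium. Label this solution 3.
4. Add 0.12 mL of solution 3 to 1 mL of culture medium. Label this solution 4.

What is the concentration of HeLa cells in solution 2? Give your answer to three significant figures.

Step 1: 0.95 mL brought to 18.9 mL → factor 18.9/0.95 = 19.895
Step 2: 0.48 mL + 4.6 mL = 5.08 mL total → factor 5.08/0.48 = 10.583
Dilution factor through solution 2 = 19.895 × 10.583 = 210.55
[solution 2] = 1.50 × 10^7 cells/mL / 210.55 = 7.12 × 10^4 cells/mL

7.12 × 10^4 cells/mL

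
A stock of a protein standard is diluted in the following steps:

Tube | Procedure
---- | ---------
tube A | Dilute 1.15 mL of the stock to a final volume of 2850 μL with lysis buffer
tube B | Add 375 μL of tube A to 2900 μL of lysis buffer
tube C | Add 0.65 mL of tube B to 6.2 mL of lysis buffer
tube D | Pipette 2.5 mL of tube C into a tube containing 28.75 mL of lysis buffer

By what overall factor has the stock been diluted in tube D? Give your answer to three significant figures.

Step 1: 1.15 mL brought to 2850 μL → factor 2.85/1.15 = 2.4783
Step 2: 375 μL + 2900 μL = 3275 μL total → factor 3275/375 = 8.7333
Step 3: 0.65 mL + 6.2 mL = 6.85 mL total → factor 6.85/0.65 = 10.538
Step 4: 2.5 mL + 28.75 mL = 31.25 mL total → factor 31.25/2.5 = 12.5
Overall dilution factor = 2.4783 × 8.7333 × 10.538 × 12.5 = 2851.1

2.85 × 10^3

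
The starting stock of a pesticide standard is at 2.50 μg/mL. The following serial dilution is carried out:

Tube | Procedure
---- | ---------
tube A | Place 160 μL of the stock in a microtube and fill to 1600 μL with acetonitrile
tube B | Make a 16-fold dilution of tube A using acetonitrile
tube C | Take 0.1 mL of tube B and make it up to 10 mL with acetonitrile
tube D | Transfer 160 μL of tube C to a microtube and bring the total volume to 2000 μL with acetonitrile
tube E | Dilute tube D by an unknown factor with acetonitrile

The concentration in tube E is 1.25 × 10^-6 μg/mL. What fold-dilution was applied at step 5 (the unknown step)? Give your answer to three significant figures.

Step 1: 160 μL brought to 1600 μL → factor 1600/160 = 10
Step 2: 16-fold → factor 16
Step 3: 0.1 mL brought to 10 mL → factor 10/0.1 = 100
Step 4: 160 μL brought to 2000 μL → factor 2000/160 = 12.5
Step 5: unknown factor x
Product of known-step factors = 2 × 10^5
Overall factor = 2.50 μg/mL / (1.25 × 10^-6 μg/mL) = 2 × 10^6
x = 2 × 10^6 / 2 × 10^5 = 10.0

10.0-fold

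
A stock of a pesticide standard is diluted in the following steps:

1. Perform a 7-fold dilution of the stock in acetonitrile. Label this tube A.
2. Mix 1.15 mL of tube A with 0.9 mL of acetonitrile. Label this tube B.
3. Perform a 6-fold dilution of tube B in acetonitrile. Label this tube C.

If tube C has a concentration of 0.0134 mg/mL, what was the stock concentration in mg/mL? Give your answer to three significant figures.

Step 1: 7-fold → factor 7
Step 2: 1.15 mL + 0.9 mL = 2.05 mL total → factor 2.05/1.15 = 1.7826
Step 3: 6-fold → factor 6
Overall dilution factor = 7 × 1.7826 × 6 = 74.87
Stock = 0.0134 mg/mL × 74.87 = 1.00 mg/mL

1.00 mg/mL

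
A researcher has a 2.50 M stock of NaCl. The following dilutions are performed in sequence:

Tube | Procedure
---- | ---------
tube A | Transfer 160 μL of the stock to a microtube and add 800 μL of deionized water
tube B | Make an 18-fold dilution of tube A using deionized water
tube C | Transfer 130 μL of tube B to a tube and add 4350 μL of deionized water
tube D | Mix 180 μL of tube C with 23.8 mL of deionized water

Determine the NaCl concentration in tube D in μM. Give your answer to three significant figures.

Step 1: 160 μL + 800 μL = 960 μL total → factor 960/160 = 6
Step 2: 18-fold → factor 18
Step 3: 130 μL + 4350 μL = 4480 μL total → factor 4480/130 = 34.462
Step 4: 180 μL + 23.8 mL = 23980 μL total → factor 23980/180 = 133.22
Overall dilution factor = 6 × 18 × 34.462 × 133.22 = 4.9583 × 10^5
Final = 2.50 M / 4.9583 × 10^5 = 5.042 × 10^-6 M = 5.04 μM

5.04 μM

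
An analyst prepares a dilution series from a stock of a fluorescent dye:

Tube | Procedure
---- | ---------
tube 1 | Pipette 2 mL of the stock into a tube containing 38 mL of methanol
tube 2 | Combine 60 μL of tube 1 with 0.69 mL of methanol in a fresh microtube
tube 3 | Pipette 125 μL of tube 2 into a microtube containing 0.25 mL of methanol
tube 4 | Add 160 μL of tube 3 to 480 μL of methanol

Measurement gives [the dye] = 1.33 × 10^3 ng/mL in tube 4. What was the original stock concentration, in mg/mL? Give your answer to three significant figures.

Step 1: 2 mL + 38 mL = 40 mL total → factor 40/2 = 20
Step 2: 60 μL + 0.69 mL = 750 μL total → factor 750/60 = 12.5
Step 3: 125 μL + 0.25 mL = 375 μL total → factor 375/125 = 3
Step 4: 160 μL + 480 μL = 640 μL total → factor 640/160 = 4
Overall dilution factor = 20 × 12.5 × 3 × 4 = 3000
Stock = 1.33 × 10^3 ng/mL × 3000 = 3.990 × 10^6 ng/mL = 3.99 mg/mL

3.99 mg/mL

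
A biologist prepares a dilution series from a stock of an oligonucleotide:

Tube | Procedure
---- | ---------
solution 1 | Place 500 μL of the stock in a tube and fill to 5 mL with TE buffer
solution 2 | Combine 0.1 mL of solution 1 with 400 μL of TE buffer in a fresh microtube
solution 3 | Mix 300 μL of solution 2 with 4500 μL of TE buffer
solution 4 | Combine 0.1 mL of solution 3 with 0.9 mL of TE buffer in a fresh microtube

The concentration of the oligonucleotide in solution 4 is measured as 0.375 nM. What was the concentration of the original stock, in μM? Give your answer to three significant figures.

Step 1: 500 μL brought to 5 mL → factor 5000/500 = 10
Step 2: 0.1 mL + 400 μL = 0.5 mL total → factor 0.5/0.1 = 5
Step 3: 300 μL + 4500 μL = 4800 μL total → factor 4800/300 = 16
Step 4: 0.1 mL + 0.9 mL = 1 mL total → factor 1/0.1 = 10
Overall dilution factor = 10 × 5 × 16 × 10 = 8000
Stock = 0.375 nM × 8000 = 3000 nM = 3.00 μM

3.00 μM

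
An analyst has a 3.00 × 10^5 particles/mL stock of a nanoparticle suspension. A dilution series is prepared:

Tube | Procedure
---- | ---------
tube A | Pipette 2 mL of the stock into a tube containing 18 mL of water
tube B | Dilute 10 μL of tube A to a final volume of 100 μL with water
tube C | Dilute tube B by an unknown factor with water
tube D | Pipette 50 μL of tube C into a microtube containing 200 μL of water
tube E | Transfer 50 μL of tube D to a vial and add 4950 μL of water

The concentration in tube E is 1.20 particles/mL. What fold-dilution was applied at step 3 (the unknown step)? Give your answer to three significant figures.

5.00-fold

Step 1: 2 mL + 18 mL = 20 mL total → factor 20/2 = 10
Step 2: 10 μL brought to 100 μL → factor 100/10 = 10
Step 3: unknown factor x
Step 4: 50 μL + 200 μL = 250 μL total → factor 250/50 = 5
Step 5: 50 μL + 4950 μL = 5000 μL total → factor 5000/50 = 100
Product of known-step factors = 50000
Overall factor = 3.00 × 10^5 particles/mL / (1.20 particles/mL) = 2.5 × 10^5
x = 2.5 × 10^5 / 50000 = 5.00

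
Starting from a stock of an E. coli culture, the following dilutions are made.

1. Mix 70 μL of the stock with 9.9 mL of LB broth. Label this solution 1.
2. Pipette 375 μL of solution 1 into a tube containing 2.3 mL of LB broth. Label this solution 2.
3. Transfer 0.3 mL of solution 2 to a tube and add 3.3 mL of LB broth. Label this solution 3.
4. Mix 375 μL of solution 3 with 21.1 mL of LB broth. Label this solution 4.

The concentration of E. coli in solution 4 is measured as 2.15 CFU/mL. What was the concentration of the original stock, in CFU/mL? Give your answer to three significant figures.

Step 1: 70 μL + 9.9 mL = 9970 μL total → factor 9970/70 = 142.43
Step 2: 375 μL + 2.3 mL = 2675 μL total → factor 2675/375 = 7.1333
Step 3: 0.3 mL + 3.3 mL = 3.6 mL total → factor 3.6/0.3 = 12
Step 4: 375 μL + 21.1 mL = 21475 μL total → factor 21475/375 = 57.267
Overall dilution factor = 142.43 × 7.1333 × 12 × 57.267 = 6.9819 × 10^5
Stock = 2.15 CFU/mL × 6.9819 × 10^5 = 1.50 × 10^6 CFU/mL

1.50 × 10^6 CFU/mL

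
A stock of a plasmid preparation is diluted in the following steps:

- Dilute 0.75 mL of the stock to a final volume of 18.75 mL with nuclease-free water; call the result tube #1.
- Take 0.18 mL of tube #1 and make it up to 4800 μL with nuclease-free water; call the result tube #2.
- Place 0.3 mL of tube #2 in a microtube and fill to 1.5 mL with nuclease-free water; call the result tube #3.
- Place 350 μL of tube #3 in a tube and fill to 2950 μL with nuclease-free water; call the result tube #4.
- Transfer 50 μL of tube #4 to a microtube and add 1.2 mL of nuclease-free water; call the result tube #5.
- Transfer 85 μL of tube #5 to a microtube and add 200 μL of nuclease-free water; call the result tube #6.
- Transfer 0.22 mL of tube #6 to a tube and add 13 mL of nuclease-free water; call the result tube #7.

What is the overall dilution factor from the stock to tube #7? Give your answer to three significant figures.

Step 1: 0.75 mL brought to 18.75 mL → factor 18.75/0.75 = 25
Step 2: 0.18 mL brought to 4800 μL → factor 4.8/0.18 = 26.667
Step 3: 0.3 mL brought to 1.5 mL → factor 1.5/0.3 = 5
Step 4: 350 μL brought to 2950 μL → factor 2950/350 = 8.4286
Step 5: 50 μL + 1.2 mL = 1250 μL total → factor 1250/50 = 25
Step 6: 85 μL + 200 μL = 285 μL total → factor 285/85 = 3.3529
Step 7: 0.22 mL + 13 mL = 13.22 mL total → factor 13.22/0.22 = 60.091
Overall dilution factor = 25 × 26.667 × 5 × 8.4286 × 25 × 3.3529 × 60.091 = 1.4152 × 10^8

1.42 × 10^8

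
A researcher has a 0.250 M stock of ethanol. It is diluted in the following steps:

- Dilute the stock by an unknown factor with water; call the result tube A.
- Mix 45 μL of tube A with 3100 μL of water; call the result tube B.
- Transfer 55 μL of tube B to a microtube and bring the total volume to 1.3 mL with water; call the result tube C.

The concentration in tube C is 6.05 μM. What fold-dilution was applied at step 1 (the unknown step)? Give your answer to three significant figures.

Step 1: unknown factor x
Step 2: 45 μL + 3100 μL = 3145 μL total → factor 3145/45 = 69.889
Step 3: 55 μL brought to 1.3 mL → factor 1300/55 = 23.636
Product of known-step factors = 1651.9
Overall factor = 0.250 M / (6.05 μM) = 41322
x = 41322 / 1651.9 = 25.0

25.0-fold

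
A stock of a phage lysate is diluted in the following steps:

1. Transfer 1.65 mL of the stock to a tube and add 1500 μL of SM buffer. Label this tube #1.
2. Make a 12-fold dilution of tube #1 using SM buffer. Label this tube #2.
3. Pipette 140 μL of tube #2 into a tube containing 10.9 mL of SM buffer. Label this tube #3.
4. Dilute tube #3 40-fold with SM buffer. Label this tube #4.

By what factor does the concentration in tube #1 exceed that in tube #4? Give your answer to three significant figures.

3.79 × 10^4

Step 1: 1.65 mL + 1500 μL = 3.15 mL total → factor 3.15/1.65 = 1.9091
Step 2: 12-fold → factor 12
Step 3: 140 μL + 10.9 mL = 11040 μL total → factor 11040/140 = 78.857
Step 4: 40-fold → factor 40
Dilution factor to tube #1 = 1.9091; to tube #4 = 72262
[tube #1]/[tube #4] = (factor to tube #4)/(factor to tube #1) = 72262/1.9091 = 3.79 × 10^4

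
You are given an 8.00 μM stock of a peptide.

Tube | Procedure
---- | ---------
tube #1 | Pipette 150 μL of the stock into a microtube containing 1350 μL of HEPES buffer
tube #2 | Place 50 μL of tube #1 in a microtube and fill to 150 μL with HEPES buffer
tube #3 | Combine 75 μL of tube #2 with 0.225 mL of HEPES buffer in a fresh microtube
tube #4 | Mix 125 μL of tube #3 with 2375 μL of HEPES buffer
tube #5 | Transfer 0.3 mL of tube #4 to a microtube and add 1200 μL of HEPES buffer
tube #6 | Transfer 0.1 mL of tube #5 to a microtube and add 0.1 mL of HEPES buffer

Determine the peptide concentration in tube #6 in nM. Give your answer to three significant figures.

Step 1: 150 μL + 1350 μL = 1500 μL total → factor 1500/150 = 10
Step 2: 50 μL brought to 150 μL → factor 150/50 = 3
Step 3: 75 μL + 0.225 mL = 300 μL total → factor 300/75 = 4
Step 4: 125 μL + 2375 μL = 2500 μL total → factor 2500/125 = 20
Step 5: 0.3 mL + 1200 μL = 1.5 mL total → factor 1.5/0.3 = 5
Step 6: 0.1 mL + 0.1 mL = 0.2 mL total → factor 0.2/0.1 = 2
Overall dilution factor = 10 × 3 × 4 × 20 × 5 × 2 = 24000
Final = 8.00 μM / 24000 = 0.0003333 μM = 0.333 nM

0.333 nM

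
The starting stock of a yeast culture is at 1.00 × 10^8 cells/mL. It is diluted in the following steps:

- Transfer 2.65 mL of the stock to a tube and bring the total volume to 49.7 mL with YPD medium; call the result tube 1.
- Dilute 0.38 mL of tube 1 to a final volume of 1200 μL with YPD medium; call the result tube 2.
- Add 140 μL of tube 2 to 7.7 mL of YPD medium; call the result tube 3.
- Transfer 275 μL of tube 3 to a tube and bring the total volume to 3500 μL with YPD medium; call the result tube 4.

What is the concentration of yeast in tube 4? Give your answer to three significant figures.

2.37 × 10^3 cells/mL

Step 1: 2.65 mL brought to 49.7 mL → factor 49.7/2.65 = 18.755
Step 2: 0.38 mL brought to 1200 μL → factor 1.2/0.38 = 3.1579
Step 3: 140 μL + 7.7 mL = 7840 μL total → factor 7840/140 = 56
Step 4: 275 μL brought to 3500 μL → factor 3500/275 = 12.727
Overall dilution factor = 18.755 × 3.1579 × 56 × 12.727 = 42212
Final = 1.00 × 10^8 cells/mL / 42212 = 2.37 × 10^3 cells/mL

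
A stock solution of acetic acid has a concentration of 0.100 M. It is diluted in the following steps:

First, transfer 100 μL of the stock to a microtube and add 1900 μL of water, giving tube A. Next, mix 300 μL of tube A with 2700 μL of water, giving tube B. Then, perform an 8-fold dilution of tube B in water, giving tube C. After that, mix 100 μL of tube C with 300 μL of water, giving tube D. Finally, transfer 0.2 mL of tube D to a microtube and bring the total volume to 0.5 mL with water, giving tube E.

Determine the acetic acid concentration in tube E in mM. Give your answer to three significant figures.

0.00625 mM

Step 1: 100 μL + 1900 μL = 2000 μL total → factor 2000/100 = 20
Step 2: 300 μL + 2700 μL = 3000 μL total → factor 3000/300 = 10
Step 3: 8-fold → factor 8
Step 4: 100 μL + 300 μL = 400 μL total → factor 400/100 = 4
Step 5: 0.2 mL brought to 0.5 mL → factor 0.5/0.2 = 2.5
Overall dilution factor = 20 × 10 × 8 × 4 × 2.5 = 16000
Final = 0.100 M / 16000 = 6.250 × 10^-6 M = 0.00625 mM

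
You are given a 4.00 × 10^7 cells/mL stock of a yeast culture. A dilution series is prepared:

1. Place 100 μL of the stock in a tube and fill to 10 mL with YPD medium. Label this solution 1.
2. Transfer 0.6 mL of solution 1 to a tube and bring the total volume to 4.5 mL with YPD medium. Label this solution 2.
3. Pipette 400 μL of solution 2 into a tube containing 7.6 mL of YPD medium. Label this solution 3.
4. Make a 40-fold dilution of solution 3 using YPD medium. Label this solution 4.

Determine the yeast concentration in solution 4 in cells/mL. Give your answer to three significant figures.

Step 1: 100 μL brought to 10 mL → factor 10000/100 = 100
Step 2: 0.6 mL brought to 4.5 mL → factor 4.5/0.6 = 7.5
Step 3: 400 μL + 7.6 mL = 8000 μL total → factor 8000/400 = 20
Step 4: 40-fold → factor 40
Overall dilution factor = 100 × 7.5 × 20 × 40 = 6 × 10^5
Final = 4.00 × 10^7 cells/mL / 6 × 10^5 = 66.7 cells/mL

66.7 cells/mL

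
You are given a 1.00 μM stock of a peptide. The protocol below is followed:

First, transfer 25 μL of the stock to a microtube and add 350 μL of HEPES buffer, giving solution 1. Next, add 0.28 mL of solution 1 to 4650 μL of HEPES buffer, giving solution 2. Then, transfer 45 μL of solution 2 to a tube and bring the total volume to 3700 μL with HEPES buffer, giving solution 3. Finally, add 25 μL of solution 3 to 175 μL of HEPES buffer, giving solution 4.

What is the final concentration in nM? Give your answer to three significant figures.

Step 1: 25 μL + 350 μL = 375 μL total → factor 375/25 = 15
Step 2: 0.28 mL + 4650 μL = 4.93 mL total → factor 4.93/0.28 = 17.607
Step 3: 45 μL brought to 3700 μL → factor 3700/45 = 82.222
Step 4: 25 μL + 175 μL = 200 μL total → factor 200/25 = 8
Overall dilution factor = 15 × 17.607 × 82.222 × 8 = 1.7372 × 10^5
Final = 1.00 μM / 1.7372 × 10^5 = 5.756 × 10^-6 μM = 0.00576 nM

0.00576 nM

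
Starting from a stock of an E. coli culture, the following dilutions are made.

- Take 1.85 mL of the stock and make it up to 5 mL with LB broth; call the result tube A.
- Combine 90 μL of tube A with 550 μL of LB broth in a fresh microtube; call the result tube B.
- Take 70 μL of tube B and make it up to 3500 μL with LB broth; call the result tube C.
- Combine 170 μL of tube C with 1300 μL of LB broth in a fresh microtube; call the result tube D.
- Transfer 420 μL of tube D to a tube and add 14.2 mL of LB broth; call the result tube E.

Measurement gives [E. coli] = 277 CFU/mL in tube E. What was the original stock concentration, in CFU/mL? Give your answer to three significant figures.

8.01 × 10^7 CFU/mL

Step 1: 1.85 mL brought to 5 mL → factor 5/1.85 = 2.7027
Step 2: 90 μL + 550 μL = 640 μL total → factor 640/90 = 7.1111
Step 3: 70 μL brought to 3500 μL → factor 3500/70 = 50
Step 4: 170 μL + 1300 μL = 1470 μL total → factor 1470/170 = 8.6471
Step 5: 420 μL + 14.2 mL = 14620 μL total → factor 14620/420 = 34.81
Overall dilution factor = 2.7027 × 7.1111 × 50 × 8.6471 × 34.81 = 2.8925 × 10^5
Stock = 277 CFU/mL × 2.8925 × 10^5 = 8.01 × 10^7 CFU/mL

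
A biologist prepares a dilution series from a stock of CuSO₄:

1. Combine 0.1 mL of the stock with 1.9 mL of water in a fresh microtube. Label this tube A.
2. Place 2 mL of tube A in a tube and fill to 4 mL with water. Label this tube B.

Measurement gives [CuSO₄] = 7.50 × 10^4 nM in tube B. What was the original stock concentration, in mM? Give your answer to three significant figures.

Step 1: 0.1 mL + 1.9 mL = 2 mL total → factor 2/0.1 = 20
Step 2: 2 mL brought to 4 mL → factor 4/2 = 2
Overall dilution factor = 20 × 2 = 40
Stock = 7.50 × 10^4 nM × 40 = 3.000 × 10^6 nM = 3.00 mM

3.00 mM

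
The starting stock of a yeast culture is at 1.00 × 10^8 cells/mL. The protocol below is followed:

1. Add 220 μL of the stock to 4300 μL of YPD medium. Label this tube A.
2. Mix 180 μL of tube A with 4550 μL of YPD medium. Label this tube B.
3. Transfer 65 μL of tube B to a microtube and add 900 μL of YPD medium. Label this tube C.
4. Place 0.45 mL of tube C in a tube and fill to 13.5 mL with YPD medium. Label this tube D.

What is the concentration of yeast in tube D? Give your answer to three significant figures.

Step 1: 220 μL + 4300 μL = 4520 μL total → factor 4520/220 = 20.545
Step 2: 180 μL + 4550 μL = 4730 μL total → factor 4730/180 = 26.278
Step 3: 65 μL + 900 μL = 965 μL total → factor 965/65 = 14.846
Step 4: 0.45 mL brought to 13.5 mL → factor 13.5/0.45 = 30
Overall dilution factor = 20.545 × 26.278 × 14.846 × 30 = 2.4046 × 10^5
Final = 1.00 × 10^8 cells/mL / 2.4046 × 10^5 = 416 cells/mL

416 cells/mL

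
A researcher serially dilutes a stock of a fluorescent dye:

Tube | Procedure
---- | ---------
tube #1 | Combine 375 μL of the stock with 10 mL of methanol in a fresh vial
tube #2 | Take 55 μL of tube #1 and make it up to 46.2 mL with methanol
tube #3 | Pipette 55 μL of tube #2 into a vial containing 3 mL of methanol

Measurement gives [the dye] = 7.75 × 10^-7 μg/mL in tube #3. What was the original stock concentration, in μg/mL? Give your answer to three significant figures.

1.00 μg/mL

Step 1: 375 μL + 10 mL = 10375 μL total → factor 10375/375 = 27.667
Step 2: 55 μL brought to 46.2 mL → factor 46200/55 = 840
Step 3: 55 μL + 3 mL = 3055 μL total → factor 3055/55 = 55.545
Overall dilution factor = 27.667 × 840 × 55.545 = 1.2909 × 10^6
Stock = 7.75 × 10^-7 μg/mL × 1.2909 × 10^6 = 1.00 μg/mL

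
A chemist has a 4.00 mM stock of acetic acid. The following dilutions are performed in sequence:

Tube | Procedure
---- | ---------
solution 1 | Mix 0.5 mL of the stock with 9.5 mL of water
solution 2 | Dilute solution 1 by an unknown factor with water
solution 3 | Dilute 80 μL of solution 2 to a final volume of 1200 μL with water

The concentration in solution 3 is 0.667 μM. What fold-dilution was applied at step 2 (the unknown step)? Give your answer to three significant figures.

Step 1: 0.5 mL + 9.5 mL = 10 mL total → factor 10/0.5 = 20
Step 2: unknown factor x
Step 3: 80 μL brought to 1200 μL → factor 1200/80 = 15
Product of known-step factors = 300
Overall factor = 4.00 mM / (0.667 μM) = 5997
x = 5997 / 300 = 20.0

20.0-fold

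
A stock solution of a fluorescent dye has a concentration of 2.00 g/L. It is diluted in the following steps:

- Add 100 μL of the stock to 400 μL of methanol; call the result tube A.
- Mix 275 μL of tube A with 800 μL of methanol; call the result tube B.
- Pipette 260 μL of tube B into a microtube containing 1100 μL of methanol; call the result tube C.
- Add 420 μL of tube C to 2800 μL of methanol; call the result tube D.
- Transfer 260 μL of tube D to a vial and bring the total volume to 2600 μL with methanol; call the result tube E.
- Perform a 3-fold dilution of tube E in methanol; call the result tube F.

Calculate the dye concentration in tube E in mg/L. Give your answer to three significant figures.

0.255 mg/L

Step 1: 100 μL + 400 μL = 500 μL total → factor 500/100 = 5
Step 2: 275 μL + 800 μL = 1075 μL total → factor 1075/275 = 3.9091
Step 3: 260 μL + 1100 μL = 1360 μL total → factor 1360/260 = 5.2308
Step 4: 420 μL + 2800 μL = 3220 μL total → factor 3220/420 = 7.6667
Step 5: 260 μL brought to 2600 μL → factor 2600/260 = 10
Dilution factor through tube E = 5 × 3.9091 × 5.2308 × 7.6667 × 10 = 7838.2
[tube E] = 2.00 g/L / 7838.2 = 0.0002552 g/L = 0.255 mg/L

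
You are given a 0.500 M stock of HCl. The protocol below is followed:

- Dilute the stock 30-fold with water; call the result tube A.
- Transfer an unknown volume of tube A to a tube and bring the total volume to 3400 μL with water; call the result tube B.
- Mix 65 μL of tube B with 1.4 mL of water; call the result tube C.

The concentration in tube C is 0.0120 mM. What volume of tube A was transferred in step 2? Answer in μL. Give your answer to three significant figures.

55.2 μL

Step 1: 30-fold → factor 30
Step 2: v brought to 3400 μL → factor = 3400 μL/v
Step 3: 65 μL + 1.4 mL = 1465 μL total → factor 1465/65 = 22.538
Product of known-step factors = 676.15
Overall factor = 0.500 M / (0.0120 mM) = 41667
Step-2 factor = 41667 / 676.15 = 61.623
v = 3400 μL / 61.623 = 55.2 μL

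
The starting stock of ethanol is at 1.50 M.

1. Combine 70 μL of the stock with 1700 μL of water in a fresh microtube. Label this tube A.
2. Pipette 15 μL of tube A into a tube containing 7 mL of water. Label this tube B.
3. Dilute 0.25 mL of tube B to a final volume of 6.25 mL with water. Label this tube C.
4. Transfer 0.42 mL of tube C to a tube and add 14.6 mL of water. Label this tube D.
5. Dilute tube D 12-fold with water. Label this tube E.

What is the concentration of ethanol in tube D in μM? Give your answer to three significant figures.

0.142 μM

Step 1: 70 μL + 1700 μL = 1770 μL total → factor 1770/70 = 25.286
Step 2: 15 μL + 7 mL = 7015 μL total → factor 7015/15 = 467.67
Step 3: 0.25 mL brought to 6.25 mL → factor 6.25/0.25 = 25
Step 4: 0.42 mL + 14.6 mL = 15.02 mL total → factor 15.02/0.42 = 35.762
Dilution factor through tube D = 25.286 × 467.67 × 25 × 35.762 = 1.0572 × 10^7
[tube D] = 1.50 M / 1.0572 × 10^7 = 1.419 × 10^-7 M = 0.142 μM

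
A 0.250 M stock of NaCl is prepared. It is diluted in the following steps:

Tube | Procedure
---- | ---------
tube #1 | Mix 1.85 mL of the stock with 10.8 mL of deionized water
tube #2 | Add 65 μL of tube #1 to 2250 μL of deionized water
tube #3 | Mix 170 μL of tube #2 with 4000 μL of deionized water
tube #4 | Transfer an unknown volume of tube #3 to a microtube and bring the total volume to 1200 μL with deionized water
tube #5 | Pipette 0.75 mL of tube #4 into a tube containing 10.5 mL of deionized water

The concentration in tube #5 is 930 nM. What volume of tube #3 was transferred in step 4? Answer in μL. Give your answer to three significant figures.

Step 1: 1.85 mL + 10.8 mL = 12.65 mL total → factor 12.65/1.85 = 6.8378
Step 2: 65 μL + 2250 μL = 2315 μL total → factor 2315/65 = 35.615
Step 3: 170 μL + 4000 μL = 4170 μL total → factor 4170/170 = 24.529
Step 4: v brought to 1200 μL → factor = 1200 μL/v
Step 5: 0.75 mL + 10.5 mL = 11.25 mL total → factor 11.25/0.75 = 15
Product of known-step factors = 89606
Overall factor = 0.250 M / (930 nM) = 2.6882 × 10^5
Step-4 factor = 2.6882 × 10^5 / 89606 = 3
v = 1200 μL / 3 = 400 μL

400 μL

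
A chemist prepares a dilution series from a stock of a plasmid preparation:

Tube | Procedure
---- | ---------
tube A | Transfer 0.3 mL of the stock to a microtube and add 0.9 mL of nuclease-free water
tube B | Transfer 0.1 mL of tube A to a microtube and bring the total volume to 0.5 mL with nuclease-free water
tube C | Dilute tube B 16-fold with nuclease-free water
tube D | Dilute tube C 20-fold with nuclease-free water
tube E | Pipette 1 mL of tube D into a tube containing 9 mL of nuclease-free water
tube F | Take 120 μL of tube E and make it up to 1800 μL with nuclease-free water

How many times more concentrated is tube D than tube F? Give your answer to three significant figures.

Step 1: 0.3 mL + 0.9 mL = 1.2 mL total → factor 1.2/0.3 = 4
Step 2: 0.1 mL brought to 0.5 mL → factor 0.5/0.1 = 5
Step 3: 16-fold → factor 16
Step 4: 20-fold → factor 20
Step 5: 1 mL + 9 mL = 10 mL total → factor 10/1 = 10
Step 6: 120 μL brought to 1800 μL → factor 1800/120 = 15
Dilution factor to tube D = 6400; to tube F = 9.6 × 10^5
[tube D]/[tube F] = (factor to tube F)/(factor to tube D) = 9.6 × 10^5/6400 = 150

150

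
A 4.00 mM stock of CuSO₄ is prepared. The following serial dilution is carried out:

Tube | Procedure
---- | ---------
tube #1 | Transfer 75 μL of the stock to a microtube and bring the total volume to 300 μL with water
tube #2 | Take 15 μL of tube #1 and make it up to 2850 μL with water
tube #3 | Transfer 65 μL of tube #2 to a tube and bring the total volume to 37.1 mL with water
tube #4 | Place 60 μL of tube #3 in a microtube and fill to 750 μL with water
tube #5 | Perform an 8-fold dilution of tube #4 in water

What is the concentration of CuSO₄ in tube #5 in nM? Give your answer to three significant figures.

Step 1: 75 μL brought to 300 μL → factor 300/75 = 4
Step 2: 15 μL brought to 2850 μL → factor 2850/15 = 190
Step 3: 65 μL brought to 37.1 mL → factor 37100/65 = 570.77
Step 4: 60 μL brought to 750 μL → factor 750/60 = 12.5
Step 5: 8-fold → factor 8
Overall dilution factor = 4 × 190 × 570.77 × 12.5 × 8 = 4.3378 × 10^7
Final = 4.00 mM / 4.3378 × 10^7 = 9.221 × 10^-8 mM = 0.0922 nM

0.0922 nM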